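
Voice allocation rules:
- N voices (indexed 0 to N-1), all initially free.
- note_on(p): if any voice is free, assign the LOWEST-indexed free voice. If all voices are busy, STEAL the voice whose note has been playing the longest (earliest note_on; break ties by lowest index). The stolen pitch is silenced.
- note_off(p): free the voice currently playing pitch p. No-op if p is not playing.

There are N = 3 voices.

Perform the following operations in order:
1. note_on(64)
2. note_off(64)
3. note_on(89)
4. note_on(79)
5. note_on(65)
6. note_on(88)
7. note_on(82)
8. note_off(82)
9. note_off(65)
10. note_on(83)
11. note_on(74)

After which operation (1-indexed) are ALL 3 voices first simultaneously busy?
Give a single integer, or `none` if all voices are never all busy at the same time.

Answer: 5

Derivation:
Op 1: note_on(64): voice 0 is free -> assigned | voices=[64 - -]
Op 2: note_off(64): free voice 0 | voices=[- - -]
Op 3: note_on(89): voice 0 is free -> assigned | voices=[89 - -]
Op 4: note_on(79): voice 1 is free -> assigned | voices=[89 79 -]
Op 5: note_on(65): voice 2 is free -> assigned | voices=[89 79 65]
Op 6: note_on(88): all voices busy, STEAL voice 0 (pitch 89, oldest) -> assign | voices=[88 79 65]
Op 7: note_on(82): all voices busy, STEAL voice 1 (pitch 79, oldest) -> assign | voices=[88 82 65]
Op 8: note_off(82): free voice 1 | voices=[88 - 65]
Op 9: note_off(65): free voice 2 | voices=[88 - -]
Op 10: note_on(83): voice 1 is free -> assigned | voices=[88 83 -]
Op 11: note_on(74): voice 2 is free -> assigned | voices=[88 83 74]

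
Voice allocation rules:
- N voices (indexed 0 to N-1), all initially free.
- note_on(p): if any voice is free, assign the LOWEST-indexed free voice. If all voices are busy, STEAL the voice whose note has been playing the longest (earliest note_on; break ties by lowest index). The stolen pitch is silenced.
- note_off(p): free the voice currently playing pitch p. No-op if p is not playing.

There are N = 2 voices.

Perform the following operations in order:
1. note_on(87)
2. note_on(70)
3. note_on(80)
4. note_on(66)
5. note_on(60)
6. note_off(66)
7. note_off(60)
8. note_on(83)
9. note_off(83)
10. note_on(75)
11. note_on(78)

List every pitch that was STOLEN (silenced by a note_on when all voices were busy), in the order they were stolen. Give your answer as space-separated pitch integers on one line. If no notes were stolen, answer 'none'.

Answer: 87 70 80

Derivation:
Op 1: note_on(87): voice 0 is free -> assigned | voices=[87 -]
Op 2: note_on(70): voice 1 is free -> assigned | voices=[87 70]
Op 3: note_on(80): all voices busy, STEAL voice 0 (pitch 87, oldest) -> assign | voices=[80 70]
Op 4: note_on(66): all voices busy, STEAL voice 1 (pitch 70, oldest) -> assign | voices=[80 66]
Op 5: note_on(60): all voices busy, STEAL voice 0 (pitch 80, oldest) -> assign | voices=[60 66]
Op 6: note_off(66): free voice 1 | voices=[60 -]
Op 7: note_off(60): free voice 0 | voices=[- -]
Op 8: note_on(83): voice 0 is free -> assigned | voices=[83 -]
Op 9: note_off(83): free voice 0 | voices=[- -]
Op 10: note_on(75): voice 0 is free -> assigned | voices=[75 -]
Op 11: note_on(78): voice 1 is free -> assigned | voices=[75 78]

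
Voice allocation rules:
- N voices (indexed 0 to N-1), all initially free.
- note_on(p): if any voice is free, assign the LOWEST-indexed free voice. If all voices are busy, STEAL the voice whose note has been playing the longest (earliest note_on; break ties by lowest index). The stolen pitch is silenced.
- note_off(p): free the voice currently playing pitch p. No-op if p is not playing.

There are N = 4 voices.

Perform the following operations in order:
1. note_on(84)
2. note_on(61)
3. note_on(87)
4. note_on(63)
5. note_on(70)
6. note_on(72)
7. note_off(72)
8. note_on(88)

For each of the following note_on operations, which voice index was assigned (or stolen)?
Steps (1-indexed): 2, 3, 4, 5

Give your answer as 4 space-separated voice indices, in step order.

Op 1: note_on(84): voice 0 is free -> assigned | voices=[84 - - -]
Op 2: note_on(61): voice 1 is free -> assigned | voices=[84 61 - -]
Op 3: note_on(87): voice 2 is free -> assigned | voices=[84 61 87 -]
Op 4: note_on(63): voice 3 is free -> assigned | voices=[84 61 87 63]
Op 5: note_on(70): all voices busy, STEAL voice 0 (pitch 84, oldest) -> assign | voices=[70 61 87 63]
Op 6: note_on(72): all voices busy, STEAL voice 1 (pitch 61, oldest) -> assign | voices=[70 72 87 63]
Op 7: note_off(72): free voice 1 | voices=[70 - 87 63]
Op 8: note_on(88): voice 1 is free -> assigned | voices=[70 88 87 63]

Answer: 1 2 3 0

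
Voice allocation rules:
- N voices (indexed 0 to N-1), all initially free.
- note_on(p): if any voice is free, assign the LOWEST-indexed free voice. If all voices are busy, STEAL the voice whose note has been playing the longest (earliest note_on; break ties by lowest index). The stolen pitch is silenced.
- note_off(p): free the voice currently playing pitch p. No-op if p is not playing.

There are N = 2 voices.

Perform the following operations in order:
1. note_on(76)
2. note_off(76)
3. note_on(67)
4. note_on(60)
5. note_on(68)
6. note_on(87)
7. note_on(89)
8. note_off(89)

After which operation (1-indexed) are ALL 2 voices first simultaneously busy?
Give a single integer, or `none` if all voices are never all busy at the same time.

Answer: 4

Derivation:
Op 1: note_on(76): voice 0 is free -> assigned | voices=[76 -]
Op 2: note_off(76): free voice 0 | voices=[- -]
Op 3: note_on(67): voice 0 is free -> assigned | voices=[67 -]
Op 4: note_on(60): voice 1 is free -> assigned | voices=[67 60]
Op 5: note_on(68): all voices busy, STEAL voice 0 (pitch 67, oldest) -> assign | voices=[68 60]
Op 6: note_on(87): all voices busy, STEAL voice 1 (pitch 60, oldest) -> assign | voices=[68 87]
Op 7: note_on(89): all voices busy, STEAL voice 0 (pitch 68, oldest) -> assign | voices=[89 87]
Op 8: note_off(89): free voice 0 | voices=[- 87]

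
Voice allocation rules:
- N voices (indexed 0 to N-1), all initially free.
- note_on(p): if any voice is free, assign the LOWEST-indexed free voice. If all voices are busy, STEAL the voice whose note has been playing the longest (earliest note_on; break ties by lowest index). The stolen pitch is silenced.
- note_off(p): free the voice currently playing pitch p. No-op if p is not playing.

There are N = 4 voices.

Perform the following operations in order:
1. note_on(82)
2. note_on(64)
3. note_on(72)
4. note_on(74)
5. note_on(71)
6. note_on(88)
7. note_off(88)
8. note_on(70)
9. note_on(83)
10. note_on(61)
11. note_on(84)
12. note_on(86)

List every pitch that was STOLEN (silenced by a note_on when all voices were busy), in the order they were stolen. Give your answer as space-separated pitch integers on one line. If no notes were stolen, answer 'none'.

Answer: 82 64 72 74 71 70

Derivation:
Op 1: note_on(82): voice 0 is free -> assigned | voices=[82 - - -]
Op 2: note_on(64): voice 1 is free -> assigned | voices=[82 64 - -]
Op 3: note_on(72): voice 2 is free -> assigned | voices=[82 64 72 -]
Op 4: note_on(74): voice 3 is free -> assigned | voices=[82 64 72 74]
Op 5: note_on(71): all voices busy, STEAL voice 0 (pitch 82, oldest) -> assign | voices=[71 64 72 74]
Op 6: note_on(88): all voices busy, STEAL voice 1 (pitch 64, oldest) -> assign | voices=[71 88 72 74]
Op 7: note_off(88): free voice 1 | voices=[71 - 72 74]
Op 8: note_on(70): voice 1 is free -> assigned | voices=[71 70 72 74]
Op 9: note_on(83): all voices busy, STEAL voice 2 (pitch 72, oldest) -> assign | voices=[71 70 83 74]
Op 10: note_on(61): all voices busy, STEAL voice 3 (pitch 74, oldest) -> assign | voices=[71 70 83 61]
Op 11: note_on(84): all voices busy, STEAL voice 0 (pitch 71, oldest) -> assign | voices=[84 70 83 61]
Op 12: note_on(86): all voices busy, STEAL voice 1 (pitch 70, oldest) -> assign | voices=[84 86 83 61]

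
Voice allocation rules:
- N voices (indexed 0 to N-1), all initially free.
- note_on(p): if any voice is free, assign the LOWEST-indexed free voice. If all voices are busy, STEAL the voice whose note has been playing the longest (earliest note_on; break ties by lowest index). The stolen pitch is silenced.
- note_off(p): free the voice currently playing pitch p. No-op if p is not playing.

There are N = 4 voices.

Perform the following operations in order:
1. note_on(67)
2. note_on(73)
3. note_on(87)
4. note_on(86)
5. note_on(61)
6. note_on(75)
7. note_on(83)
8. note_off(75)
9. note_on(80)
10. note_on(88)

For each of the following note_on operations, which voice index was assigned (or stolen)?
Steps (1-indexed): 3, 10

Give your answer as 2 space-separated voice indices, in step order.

Answer: 2 3

Derivation:
Op 1: note_on(67): voice 0 is free -> assigned | voices=[67 - - -]
Op 2: note_on(73): voice 1 is free -> assigned | voices=[67 73 - -]
Op 3: note_on(87): voice 2 is free -> assigned | voices=[67 73 87 -]
Op 4: note_on(86): voice 3 is free -> assigned | voices=[67 73 87 86]
Op 5: note_on(61): all voices busy, STEAL voice 0 (pitch 67, oldest) -> assign | voices=[61 73 87 86]
Op 6: note_on(75): all voices busy, STEAL voice 1 (pitch 73, oldest) -> assign | voices=[61 75 87 86]
Op 7: note_on(83): all voices busy, STEAL voice 2 (pitch 87, oldest) -> assign | voices=[61 75 83 86]
Op 8: note_off(75): free voice 1 | voices=[61 - 83 86]
Op 9: note_on(80): voice 1 is free -> assigned | voices=[61 80 83 86]
Op 10: note_on(88): all voices busy, STEAL voice 3 (pitch 86, oldest) -> assign | voices=[61 80 83 88]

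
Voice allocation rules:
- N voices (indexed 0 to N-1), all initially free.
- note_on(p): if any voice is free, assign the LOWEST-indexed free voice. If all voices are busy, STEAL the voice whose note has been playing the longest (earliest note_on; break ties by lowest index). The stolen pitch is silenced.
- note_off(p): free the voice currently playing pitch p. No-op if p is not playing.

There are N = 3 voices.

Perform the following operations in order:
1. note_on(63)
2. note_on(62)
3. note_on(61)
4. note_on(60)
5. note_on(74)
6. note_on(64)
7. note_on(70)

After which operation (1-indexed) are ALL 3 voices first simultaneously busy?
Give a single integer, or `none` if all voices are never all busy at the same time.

Answer: 3

Derivation:
Op 1: note_on(63): voice 0 is free -> assigned | voices=[63 - -]
Op 2: note_on(62): voice 1 is free -> assigned | voices=[63 62 -]
Op 3: note_on(61): voice 2 is free -> assigned | voices=[63 62 61]
Op 4: note_on(60): all voices busy, STEAL voice 0 (pitch 63, oldest) -> assign | voices=[60 62 61]
Op 5: note_on(74): all voices busy, STEAL voice 1 (pitch 62, oldest) -> assign | voices=[60 74 61]
Op 6: note_on(64): all voices busy, STEAL voice 2 (pitch 61, oldest) -> assign | voices=[60 74 64]
Op 7: note_on(70): all voices busy, STEAL voice 0 (pitch 60, oldest) -> assign | voices=[70 74 64]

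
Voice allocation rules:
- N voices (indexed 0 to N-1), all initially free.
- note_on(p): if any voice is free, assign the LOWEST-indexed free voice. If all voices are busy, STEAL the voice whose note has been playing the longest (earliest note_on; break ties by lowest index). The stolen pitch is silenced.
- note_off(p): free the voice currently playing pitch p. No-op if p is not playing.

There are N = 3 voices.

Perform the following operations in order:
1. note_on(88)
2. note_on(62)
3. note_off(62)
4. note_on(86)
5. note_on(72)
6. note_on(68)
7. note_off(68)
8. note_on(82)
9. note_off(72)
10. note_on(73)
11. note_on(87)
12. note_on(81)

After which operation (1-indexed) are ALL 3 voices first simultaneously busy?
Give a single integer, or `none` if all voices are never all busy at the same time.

Answer: 5

Derivation:
Op 1: note_on(88): voice 0 is free -> assigned | voices=[88 - -]
Op 2: note_on(62): voice 1 is free -> assigned | voices=[88 62 -]
Op 3: note_off(62): free voice 1 | voices=[88 - -]
Op 4: note_on(86): voice 1 is free -> assigned | voices=[88 86 -]
Op 5: note_on(72): voice 2 is free -> assigned | voices=[88 86 72]
Op 6: note_on(68): all voices busy, STEAL voice 0 (pitch 88, oldest) -> assign | voices=[68 86 72]
Op 7: note_off(68): free voice 0 | voices=[- 86 72]
Op 8: note_on(82): voice 0 is free -> assigned | voices=[82 86 72]
Op 9: note_off(72): free voice 2 | voices=[82 86 -]
Op 10: note_on(73): voice 2 is free -> assigned | voices=[82 86 73]
Op 11: note_on(87): all voices busy, STEAL voice 1 (pitch 86, oldest) -> assign | voices=[82 87 73]
Op 12: note_on(81): all voices busy, STEAL voice 0 (pitch 82, oldest) -> assign | voices=[81 87 73]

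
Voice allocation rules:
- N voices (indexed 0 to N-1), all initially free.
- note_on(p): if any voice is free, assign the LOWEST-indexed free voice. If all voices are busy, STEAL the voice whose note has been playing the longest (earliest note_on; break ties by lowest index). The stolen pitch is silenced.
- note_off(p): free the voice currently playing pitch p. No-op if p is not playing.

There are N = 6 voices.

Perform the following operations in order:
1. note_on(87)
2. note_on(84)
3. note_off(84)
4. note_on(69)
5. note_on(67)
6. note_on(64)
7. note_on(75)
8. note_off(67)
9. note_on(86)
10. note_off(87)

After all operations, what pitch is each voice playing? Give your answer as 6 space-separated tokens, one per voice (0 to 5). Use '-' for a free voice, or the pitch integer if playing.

Answer: - 69 86 64 75 -

Derivation:
Op 1: note_on(87): voice 0 is free -> assigned | voices=[87 - - - - -]
Op 2: note_on(84): voice 1 is free -> assigned | voices=[87 84 - - - -]
Op 3: note_off(84): free voice 1 | voices=[87 - - - - -]
Op 4: note_on(69): voice 1 is free -> assigned | voices=[87 69 - - - -]
Op 5: note_on(67): voice 2 is free -> assigned | voices=[87 69 67 - - -]
Op 6: note_on(64): voice 3 is free -> assigned | voices=[87 69 67 64 - -]
Op 7: note_on(75): voice 4 is free -> assigned | voices=[87 69 67 64 75 -]
Op 8: note_off(67): free voice 2 | voices=[87 69 - 64 75 -]
Op 9: note_on(86): voice 2 is free -> assigned | voices=[87 69 86 64 75 -]
Op 10: note_off(87): free voice 0 | voices=[- 69 86 64 75 -]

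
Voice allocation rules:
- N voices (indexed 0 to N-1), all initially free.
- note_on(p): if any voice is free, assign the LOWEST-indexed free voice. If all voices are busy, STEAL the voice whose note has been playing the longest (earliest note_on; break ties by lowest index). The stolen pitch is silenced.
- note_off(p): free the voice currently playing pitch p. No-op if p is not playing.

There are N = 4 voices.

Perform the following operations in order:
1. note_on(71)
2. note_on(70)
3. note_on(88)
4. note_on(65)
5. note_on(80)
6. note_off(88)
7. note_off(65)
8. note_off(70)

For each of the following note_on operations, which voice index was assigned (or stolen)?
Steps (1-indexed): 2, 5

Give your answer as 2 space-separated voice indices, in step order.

Answer: 1 0

Derivation:
Op 1: note_on(71): voice 0 is free -> assigned | voices=[71 - - -]
Op 2: note_on(70): voice 1 is free -> assigned | voices=[71 70 - -]
Op 3: note_on(88): voice 2 is free -> assigned | voices=[71 70 88 -]
Op 4: note_on(65): voice 3 is free -> assigned | voices=[71 70 88 65]
Op 5: note_on(80): all voices busy, STEAL voice 0 (pitch 71, oldest) -> assign | voices=[80 70 88 65]
Op 6: note_off(88): free voice 2 | voices=[80 70 - 65]
Op 7: note_off(65): free voice 3 | voices=[80 70 - -]
Op 8: note_off(70): free voice 1 | voices=[80 - - -]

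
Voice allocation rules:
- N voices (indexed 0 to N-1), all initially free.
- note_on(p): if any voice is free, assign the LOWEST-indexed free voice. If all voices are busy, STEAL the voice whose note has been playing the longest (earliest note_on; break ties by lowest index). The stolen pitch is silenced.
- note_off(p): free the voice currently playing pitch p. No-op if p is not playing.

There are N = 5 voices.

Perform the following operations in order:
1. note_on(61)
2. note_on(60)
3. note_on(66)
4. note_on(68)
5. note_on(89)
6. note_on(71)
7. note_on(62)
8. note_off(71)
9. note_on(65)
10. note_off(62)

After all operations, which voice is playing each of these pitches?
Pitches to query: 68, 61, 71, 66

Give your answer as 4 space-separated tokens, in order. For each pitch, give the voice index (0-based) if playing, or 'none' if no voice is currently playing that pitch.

Op 1: note_on(61): voice 0 is free -> assigned | voices=[61 - - - -]
Op 2: note_on(60): voice 1 is free -> assigned | voices=[61 60 - - -]
Op 3: note_on(66): voice 2 is free -> assigned | voices=[61 60 66 - -]
Op 4: note_on(68): voice 3 is free -> assigned | voices=[61 60 66 68 -]
Op 5: note_on(89): voice 4 is free -> assigned | voices=[61 60 66 68 89]
Op 6: note_on(71): all voices busy, STEAL voice 0 (pitch 61, oldest) -> assign | voices=[71 60 66 68 89]
Op 7: note_on(62): all voices busy, STEAL voice 1 (pitch 60, oldest) -> assign | voices=[71 62 66 68 89]
Op 8: note_off(71): free voice 0 | voices=[- 62 66 68 89]
Op 9: note_on(65): voice 0 is free -> assigned | voices=[65 62 66 68 89]
Op 10: note_off(62): free voice 1 | voices=[65 - 66 68 89]

Answer: 3 none none 2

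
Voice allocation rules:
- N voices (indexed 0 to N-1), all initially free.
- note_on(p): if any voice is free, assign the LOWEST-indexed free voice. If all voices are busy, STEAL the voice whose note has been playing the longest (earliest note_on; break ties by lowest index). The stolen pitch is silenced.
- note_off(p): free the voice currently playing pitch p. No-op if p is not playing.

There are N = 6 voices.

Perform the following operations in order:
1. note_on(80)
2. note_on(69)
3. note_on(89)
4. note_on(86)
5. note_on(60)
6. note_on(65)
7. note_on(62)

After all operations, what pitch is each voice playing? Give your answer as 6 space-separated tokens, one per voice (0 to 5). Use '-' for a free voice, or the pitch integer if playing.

Op 1: note_on(80): voice 0 is free -> assigned | voices=[80 - - - - -]
Op 2: note_on(69): voice 1 is free -> assigned | voices=[80 69 - - - -]
Op 3: note_on(89): voice 2 is free -> assigned | voices=[80 69 89 - - -]
Op 4: note_on(86): voice 3 is free -> assigned | voices=[80 69 89 86 - -]
Op 5: note_on(60): voice 4 is free -> assigned | voices=[80 69 89 86 60 -]
Op 6: note_on(65): voice 5 is free -> assigned | voices=[80 69 89 86 60 65]
Op 7: note_on(62): all voices busy, STEAL voice 0 (pitch 80, oldest) -> assign | voices=[62 69 89 86 60 65]

Answer: 62 69 89 86 60 65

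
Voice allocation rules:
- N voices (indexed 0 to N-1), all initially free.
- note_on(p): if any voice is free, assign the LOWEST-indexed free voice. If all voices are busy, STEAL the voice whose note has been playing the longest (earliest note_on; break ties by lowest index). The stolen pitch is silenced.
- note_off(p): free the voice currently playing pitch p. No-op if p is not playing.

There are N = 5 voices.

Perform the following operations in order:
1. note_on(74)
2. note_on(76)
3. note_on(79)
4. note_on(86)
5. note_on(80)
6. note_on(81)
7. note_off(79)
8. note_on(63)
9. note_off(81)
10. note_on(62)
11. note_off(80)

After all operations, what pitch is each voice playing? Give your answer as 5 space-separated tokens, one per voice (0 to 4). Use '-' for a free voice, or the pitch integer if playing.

Answer: 62 76 63 86 -

Derivation:
Op 1: note_on(74): voice 0 is free -> assigned | voices=[74 - - - -]
Op 2: note_on(76): voice 1 is free -> assigned | voices=[74 76 - - -]
Op 3: note_on(79): voice 2 is free -> assigned | voices=[74 76 79 - -]
Op 4: note_on(86): voice 3 is free -> assigned | voices=[74 76 79 86 -]
Op 5: note_on(80): voice 4 is free -> assigned | voices=[74 76 79 86 80]
Op 6: note_on(81): all voices busy, STEAL voice 0 (pitch 74, oldest) -> assign | voices=[81 76 79 86 80]
Op 7: note_off(79): free voice 2 | voices=[81 76 - 86 80]
Op 8: note_on(63): voice 2 is free -> assigned | voices=[81 76 63 86 80]
Op 9: note_off(81): free voice 0 | voices=[- 76 63 86 80]
Op 10: note_on(62): voice 0 is free -> assigned | voices=[62 76 63 86 80]
Op 11: note_off(80): free voice 4 | voices=[62 76 63 86 -]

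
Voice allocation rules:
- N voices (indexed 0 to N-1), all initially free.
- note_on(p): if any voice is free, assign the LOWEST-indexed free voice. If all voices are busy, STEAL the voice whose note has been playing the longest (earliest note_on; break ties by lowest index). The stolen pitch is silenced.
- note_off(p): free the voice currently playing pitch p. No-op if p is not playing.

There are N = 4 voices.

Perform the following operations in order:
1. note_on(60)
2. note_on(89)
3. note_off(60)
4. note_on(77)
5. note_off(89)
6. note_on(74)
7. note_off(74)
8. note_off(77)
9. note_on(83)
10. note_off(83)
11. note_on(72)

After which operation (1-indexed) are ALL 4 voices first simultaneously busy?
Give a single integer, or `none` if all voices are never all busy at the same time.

Op 1: note_on(60): voice 0 is free -> assigned | voices=[60 - - -]
Op 2: note_on(89): voice 1 is free -> assigned | voices=[60 89 - -]
Op 3: note_off(60): free voice 0 | voices=[- 89 - -]
Op 4: note_on(77): voice 0 is free -> assigned | voices=[77 89 - -]
Op 5: note_off(89): free voice 1 | voices=[77 - - -]
Op 6: note_on(74): voice 1 is free -> assigned | voices=[77 74 - -]
Op 7: note_off(74): free voice 1 | voices=[77 - - -]
Op 8: note_off(77): free voice 0 | voices=[- - - -]
Op 9: note_on(83): voice 0 is free -> assigned | voices=[83 - - -]
Op 10: note_off(83): free voice 0 | voices=[- - - -]
Op 11: note_on(72): voice 0 is free -> assigned | voices=[72 - - -]

Answer: none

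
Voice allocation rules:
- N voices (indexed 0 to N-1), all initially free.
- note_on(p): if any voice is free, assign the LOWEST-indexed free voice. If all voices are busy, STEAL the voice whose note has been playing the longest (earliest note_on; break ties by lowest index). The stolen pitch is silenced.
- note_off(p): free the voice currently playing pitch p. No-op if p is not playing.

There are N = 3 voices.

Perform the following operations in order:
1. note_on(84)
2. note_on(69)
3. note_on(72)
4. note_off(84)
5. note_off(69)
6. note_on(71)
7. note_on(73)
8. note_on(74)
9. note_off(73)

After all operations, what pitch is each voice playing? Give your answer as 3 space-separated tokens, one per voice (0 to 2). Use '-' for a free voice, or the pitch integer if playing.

Answer: 71 - 74

Derivation:
Op 1: note_on(84): voice 0 is free -> assigned | voices=[84 - -]
Op 2: note_on(69): voice 1 is free -> assigned | voices=[84 69 -]
Op 3: note_on(72): voice 2 is free -> assigned | voices=[84 69 72]
Op 4: note_off(84): free voice 0 | voices=[- 69 72]
Op 5: note_off(69): free voice 1 | voices=[- - 72]
Op 6: note_on(71): voice 0 is free -> assigned | voices=[71 - 72]
Op 7: note_on(73): voice 1 is free -> assigned | voices=[71 73 72]
Op 8: note_on(74): all voices busy, STEAL voice 2 (pitch 72, oldest) -> assign | voices=[71 73 74]
Op 9: note_off(73): free voice 1 | voices=[71 - 74]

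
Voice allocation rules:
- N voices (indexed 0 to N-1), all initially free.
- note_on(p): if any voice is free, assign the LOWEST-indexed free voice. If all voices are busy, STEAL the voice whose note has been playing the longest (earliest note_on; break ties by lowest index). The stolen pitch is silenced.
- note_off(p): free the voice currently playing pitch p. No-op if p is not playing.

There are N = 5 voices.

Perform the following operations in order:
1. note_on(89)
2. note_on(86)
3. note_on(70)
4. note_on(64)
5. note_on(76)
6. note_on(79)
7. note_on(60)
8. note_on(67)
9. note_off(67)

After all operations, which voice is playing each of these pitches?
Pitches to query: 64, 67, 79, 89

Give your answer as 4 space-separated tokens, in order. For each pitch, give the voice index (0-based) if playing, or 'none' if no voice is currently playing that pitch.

Op 1: note_on(89): voice 0 is free -> assigned | voices=[89 - - - -]
Op 2: note_on(86): voice 1 is free -> assigned | voices=[89 86 - - -]
Op 3: note_on(70): voice 2 is free -> assigned | voices=[89 86 70 - -]
Op 4: note_on(64): voice 3 is free -> assigned | voices=[89 86 70 64 -]
Op 5: note_on(76): voice 4 is free -> assigned | voices=[89 86 70 64 76]
Op 6: note_on(79): all voices busy, STEAL voice 0 (pitch 89, oldest) -> assign | voices=[79 86 70 64 76]
Op 7: note_on(60): all voices busy, STEAL voice 1 (pitch 86, oldest) -> assign | voices=[79 60 70 64 76]
Op 8: note_on(67): all voices busy, STEAL voice 2 (pitch 70, oldest) -> assign | voices=[79 60 67 64 76]
Op 9: note_off(67): free voice 2 | voices=[79 60 - 64 76]

Answer: 3 none 0 none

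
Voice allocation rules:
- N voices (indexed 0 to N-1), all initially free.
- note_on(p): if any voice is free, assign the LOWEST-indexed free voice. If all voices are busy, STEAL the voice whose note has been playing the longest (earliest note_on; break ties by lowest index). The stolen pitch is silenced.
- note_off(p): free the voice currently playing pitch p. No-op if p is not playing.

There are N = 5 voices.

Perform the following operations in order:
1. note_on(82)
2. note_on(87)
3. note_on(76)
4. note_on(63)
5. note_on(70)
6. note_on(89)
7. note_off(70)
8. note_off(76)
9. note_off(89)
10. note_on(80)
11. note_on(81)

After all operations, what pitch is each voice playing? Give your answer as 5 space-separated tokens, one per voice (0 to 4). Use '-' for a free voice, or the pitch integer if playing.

Op 1: note_on(82): voice 0 is free -> assigned | voices=[82 - - - -]
Op 2: note_on(87): voice 1 is free -> assigned | voices=[82 87 - - -]
Op 3: note_on(76): voice 2 is free -> assigned | voices=[82 87 76 - -]
Op 4: note_on(63): voice 3 is free -> assigned | voices=[82 87 76 63 -]
Op 5: note_on(70): voice 4 is free -> assigned | voices=[82 87 76 63 70]
Op 6: note_on(89): all voices busy, STEAL voice 0 (pitch 82, oldest) -> assign | voices=[89 87 76 63 70]
Op 7: note_off(70): free voice 4 | voices=[89 87 76 63 -]
Op 8: note_off(76): free voice 2 | voices=[89 87 - 63 -]
Op 9: note_off(89): free voice 0 | voices=[- 87 - 63 -]
Op 10: note_on(80): voice 0 is free -> assigned | voices=[80 87 - 63 -]
Op 11: note_on(81): voice 2 is free -> assigned | voices=[80 87 81 63 -]

Answer: 80 87 81 63 -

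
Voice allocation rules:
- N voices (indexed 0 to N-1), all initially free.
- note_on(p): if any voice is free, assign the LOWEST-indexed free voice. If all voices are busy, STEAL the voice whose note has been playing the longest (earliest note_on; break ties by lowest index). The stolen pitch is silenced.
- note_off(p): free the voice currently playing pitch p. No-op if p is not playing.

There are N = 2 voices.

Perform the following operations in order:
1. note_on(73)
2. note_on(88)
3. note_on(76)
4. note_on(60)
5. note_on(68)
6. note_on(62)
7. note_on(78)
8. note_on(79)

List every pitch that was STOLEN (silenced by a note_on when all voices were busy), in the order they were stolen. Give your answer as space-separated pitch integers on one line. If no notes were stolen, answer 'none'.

Answer: 73 88 76 60 68 62

Derivation:
Op 1: note_on(73): voice 0 is free -> assigned | voices=[73 -]
Op 2: note_on(88): voice 1 is free -> assigned | voices=[73 88]
Op 3: note_on(76): all voices busy, STEAL voice 0 (pitch 73, oldest) -> assign | voices=[76 88]
Op 4: note_on(60): all voices busy, STEAL voice 1 (pitch 88, oldest) -> assign | voices=[76 60]
Op 5: note_on(68): all voices busy, STEAL voice 0 (pitch 76, oldest) -> assign | voices=[68 60]
Op 6: note_on(62): all voices busy, STEAL voice 1 (pitch 60, oldest) -> assign | voices=[68 62]
Op 7: note_on(78): all voices busy, STEAL voice 0 (pitch 68, oldest) -> assign | voices=[78 62]
Op 8: note_on(79): all voices busy, STEAL voice 1 (pitch 62, oldest) -> assign | voices=[78 79]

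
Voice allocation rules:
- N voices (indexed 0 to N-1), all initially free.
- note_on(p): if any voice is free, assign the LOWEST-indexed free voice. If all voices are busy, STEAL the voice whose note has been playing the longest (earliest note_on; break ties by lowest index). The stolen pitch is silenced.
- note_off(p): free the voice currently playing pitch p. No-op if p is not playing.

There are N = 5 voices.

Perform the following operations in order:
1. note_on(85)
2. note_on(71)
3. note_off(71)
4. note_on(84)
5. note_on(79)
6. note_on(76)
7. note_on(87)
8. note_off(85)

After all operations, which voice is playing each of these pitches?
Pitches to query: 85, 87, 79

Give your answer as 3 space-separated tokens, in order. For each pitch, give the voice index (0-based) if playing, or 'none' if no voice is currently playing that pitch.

Answer: none 4 2

Derivation:
Op 1: note_on(85): voice 0 is free -> assigned | voices=[85 - - - -]
Op 2: note_on(71): voice 1 is free -> assigned | voices=[85 71 - - -]
Op 3: note_off(71): free voice 1 | voices=[85 - - - -]
Op 4: note_on(84): voice 1 is free -> assigned | voices=[85 84 - - -]
Op 5: note_on(79): voice 2 is free -> assigned | voices=[85 84 79 - -]
Op 6: note_on(76): voice 3 is free -> assigned | voices=[85 84 79 76 -]
Op 7: note_on(87): voice 4 is free -> assigned | voices=[85 84 79 76 87]
Op 8: note_off(85): free voice 0 | voices=[- 84 79 76 87]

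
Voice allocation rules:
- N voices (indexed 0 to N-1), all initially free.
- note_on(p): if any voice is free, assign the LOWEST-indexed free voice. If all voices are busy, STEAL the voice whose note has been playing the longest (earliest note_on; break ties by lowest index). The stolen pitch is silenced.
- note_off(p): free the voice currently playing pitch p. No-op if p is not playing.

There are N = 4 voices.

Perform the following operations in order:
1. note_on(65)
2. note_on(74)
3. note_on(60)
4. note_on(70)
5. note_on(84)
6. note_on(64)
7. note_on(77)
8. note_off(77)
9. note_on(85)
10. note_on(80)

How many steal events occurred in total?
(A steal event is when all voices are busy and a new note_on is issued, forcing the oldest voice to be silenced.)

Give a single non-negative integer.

Answer: 4

Derivation:
Op 1: note_on(65): voice 0 is free -> assigned | voices=[65 - - -]
Op 2: note_on(74): voice 1 is free -> assigned | voices=[65 74 - -]
Op 3: note_on(60): voice 2 is free -> assigned | voices=[65 74 60 -]
Op 4: note_on(70): voice 3 is free -> assigned | voices=[65 74 60 70]
Op 5: note_on(84): all voices busy, STEAL voice 0 (pitch 65, oldest) -> assign | voices=[84 74 60 70]
Op 6: note_on(64): all voices busy, STEAL voice 1 (pitch 74, oldest) -> assign | voices=[84 64 60 70]
Op 7: note_on(77): all voices busy, STEAL voice 2 (pitch 60, oldest) -> assign | voices=[84 64 77 70]
Op 8: note_off(77): free voice 2 | voices=[84 64 - 70]
Op 9: note_on(85): voice 2 is free -> assigned | voices=[84 64 85 70]
Op 10: note_on(80): all voices busy, STEAL voice 3 (pitch 70, oldest) -> assign | voices=[84 64 85 80]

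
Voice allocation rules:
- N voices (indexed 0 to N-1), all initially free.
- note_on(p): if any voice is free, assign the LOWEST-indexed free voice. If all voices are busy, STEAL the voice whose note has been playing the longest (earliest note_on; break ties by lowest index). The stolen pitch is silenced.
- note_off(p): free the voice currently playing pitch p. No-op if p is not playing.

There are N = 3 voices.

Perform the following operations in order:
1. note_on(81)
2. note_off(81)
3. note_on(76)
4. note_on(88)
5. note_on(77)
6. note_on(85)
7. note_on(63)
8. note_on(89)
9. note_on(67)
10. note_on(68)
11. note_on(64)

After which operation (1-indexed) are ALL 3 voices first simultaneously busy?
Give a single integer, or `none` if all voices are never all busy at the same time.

Answer: 5

Derivation:
Op 1: note_on(81): voice 0 is free -> assigned | voices=[81 - -]
Op 2: note_off(81): free voice 0 | voices=[- - -]
Op 3: note_on(76): voice 0 is free -> assigned | voices=[76 - -]
Op 4: note_on(88): voice 1 is free -> assigned | voices=[76 88 -]
Op 5: note_on(77): voice 2 is free -> assigned | voices=[76 88 77]
Op 6: note_on(85): all voices busy, STEAL voice 0 (pitch 76, oldest) -> assign | voices=[85 88 77]
Op 7: note_on(63): all voices busy, STEAL voice 1 (pitch 88, oldest) -> assign | voices=[85 63 77]
Op 8: note_on(89): all voices busy, STEAL voice 2 (pitch 77, oldest) -> assign | voices=[85 63 89]
Op 9: note_on(67): all voices busy, STEAL voice 0 (pitch 85, oldest) -> assign | voices=[67 63 89]
Op 10: note_on(68): all voices busy, STEAL voice 1 (pitch 63, oldest) -> assign | voices=[67 68 89]
Op 11: note_on(64): all voices busy, STEAL voice 2 (pitch 89, oldest) -> assign | voices=[67 68 64]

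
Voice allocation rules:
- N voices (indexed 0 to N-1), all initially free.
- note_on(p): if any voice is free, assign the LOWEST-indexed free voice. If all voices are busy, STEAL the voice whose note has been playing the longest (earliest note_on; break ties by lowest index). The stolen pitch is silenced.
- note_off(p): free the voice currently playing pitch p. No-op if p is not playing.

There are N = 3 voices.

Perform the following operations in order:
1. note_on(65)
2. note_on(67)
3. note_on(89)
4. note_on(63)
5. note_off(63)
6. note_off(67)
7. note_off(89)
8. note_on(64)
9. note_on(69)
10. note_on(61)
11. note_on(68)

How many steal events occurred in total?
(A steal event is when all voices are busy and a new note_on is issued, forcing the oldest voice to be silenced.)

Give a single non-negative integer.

Op 1: note_on(65): voice 0 is free -> assigned | voices=[65 - -]
Op 2: note_on(67): voice 1 is free -> assigned | voices=[65 67 -]
Op 3: note_on(89): voice 2 is free -> assigned | voices=[65 67 89]
Op 4: note_on(63): all voices busy, STEAL voice 0 (pitch 65, oldest) -> assign | voices=[63 67 89]
Op 5: note_off(63): free voice 0 | voices=[- 67 89]
Op 6: note_off(67): free voice 1 | voices=[- - 89]
Op 7: note_off(89): free voice 2 | voices=[- - -]
Op 8: note_on(64): voice 0 is free -> assigned | voices=[64 - -]
Op 9: note_on(69): voice 1 is free -> assigned | voices=[64 69 -]
Op 10: note_on(61): voice 2 is free -> assigned | voices=[64 69 61]
Op 11: note_on(68): all voices busy, STEAL voice 0 (pitch 64, oldest) -> assign | voices=[68 69 61]

Answer: 2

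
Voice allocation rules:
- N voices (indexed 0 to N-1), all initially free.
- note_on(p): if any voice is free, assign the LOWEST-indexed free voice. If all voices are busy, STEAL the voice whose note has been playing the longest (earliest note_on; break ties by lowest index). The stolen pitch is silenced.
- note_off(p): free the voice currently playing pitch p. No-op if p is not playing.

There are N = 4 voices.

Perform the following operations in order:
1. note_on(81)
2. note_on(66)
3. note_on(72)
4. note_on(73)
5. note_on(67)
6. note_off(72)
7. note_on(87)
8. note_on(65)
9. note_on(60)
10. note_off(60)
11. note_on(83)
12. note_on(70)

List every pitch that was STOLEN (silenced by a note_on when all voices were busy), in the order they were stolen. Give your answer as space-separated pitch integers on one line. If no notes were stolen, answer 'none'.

Op 1: note_on(81): voice 0 is free -> assigned | voices=[81 - - -]
Op 2: note_on(66): voice 1 is free -> assigned | voices=[81 66 - -]
Op 3: note_on(72): voice 2 is free -> assigned | voices=[81 66 72 -]
Op 4: note_on(73): voice 3 is free -> assigned | voices=[81 66 72 73]
Op 5: note_on(67): all voices busy, STEAL voice 0 (pitch 81, oldest) -> assign | voices=[67 66 72 73]
Op 6: note_off(72): free voice 2 | voices=[67 66 - 73]
Op 7: note_on(87): voice 2 is free -> assigned | voices=[67 66 87 73]
Op 8: note_on(65): all voices busy, STEAL voice 1 (pitch 66, oldest) -> assign | voices=[67 65 87 73]
Op 9: note_on(60): all voices busy, STEAL voice 3 (pitch 73, oldest) -> assign | voices=[67 65 87 60]
Op 10: note_off(60): free voice 3 | voices=[67 65 87 -]
Op 11: note_on(83): voice 3 is free -> assigned | voices=[67 65 87 83]
Op 12: note_on(70): all voices busy, STEAL voice 0 (pitch 67, oldest) -> assign | voices=[70 65 87 83]

Answer: 81 66 73 67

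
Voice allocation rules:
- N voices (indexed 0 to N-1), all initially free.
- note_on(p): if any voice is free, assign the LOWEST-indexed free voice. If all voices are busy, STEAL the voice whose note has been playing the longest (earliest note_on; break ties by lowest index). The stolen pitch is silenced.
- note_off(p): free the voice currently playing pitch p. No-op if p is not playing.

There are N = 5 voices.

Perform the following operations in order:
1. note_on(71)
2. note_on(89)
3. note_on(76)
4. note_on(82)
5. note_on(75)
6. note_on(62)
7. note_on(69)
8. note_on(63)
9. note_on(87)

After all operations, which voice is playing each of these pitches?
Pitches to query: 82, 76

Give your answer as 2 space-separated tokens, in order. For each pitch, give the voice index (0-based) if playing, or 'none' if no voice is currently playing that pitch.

Op 1: note_on(71): voice 0 is free -> assigned | voices=[71 - - - -]
Op 2: note_on(89): voice 1 is free -> assigned | voices=[71 89 - - -]
Op 3: note_on(76): voice 2 is free -> assigned | voices=[71 89 76 - -]
Op 4: note_on(82): voice 3 is free -> assigned | voices=[71 89 76 82 -]
Op 5: note_on(75): voice 4 is free -> assigned | voices=[71 89 76 82 75]
Op 6: note_on(62): all voices busy, STEAL voice 0 (pitch 71, oldest) -> assign | voices=[62 89 76 82 75]
Op 7: note_on(69): all voices busy, STEAL voice 1 (pitch 89, oldest) -> assign | voices=[62 69 76 82 75]
Op 8: note_on(63): all voices busy, STEAL voice 2 (pitch 76, oldest) -> assign | voices=[62 69 63 82 75]
Op 9: note_on(87): all voices busy, STEAL voice 3 (pitch 82, oldest) -> assign | voices=[62 69 63 87 75]

Answer: none none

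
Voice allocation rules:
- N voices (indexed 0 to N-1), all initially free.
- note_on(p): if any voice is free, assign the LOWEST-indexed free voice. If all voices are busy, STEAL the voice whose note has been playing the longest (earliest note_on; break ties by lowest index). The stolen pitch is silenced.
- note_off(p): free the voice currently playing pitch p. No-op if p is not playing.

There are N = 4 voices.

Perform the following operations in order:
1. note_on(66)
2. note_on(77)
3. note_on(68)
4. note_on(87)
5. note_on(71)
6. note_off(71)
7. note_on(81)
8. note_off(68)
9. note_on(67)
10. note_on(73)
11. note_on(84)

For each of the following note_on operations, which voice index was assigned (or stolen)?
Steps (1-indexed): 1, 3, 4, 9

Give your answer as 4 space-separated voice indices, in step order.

Op 1: note_on(66): voice 0 is free -> assigned | voices=[66 - - -]
Op 2: note_on(77): voice 1 is free -> assigned | voices=[66 77 - -]
Op 3: note_on(68): voice 2 is free -> assigned | voices=[66 77 68 -]
Op 4: note_on(87): voice 3 is free -> assigned | voices=[66 77 68 87]
Op 5: note_on(71): all voices busy, STEAL voice 0 (pitch 66, oldest) -> assign | voices=[71 77 68 87]
Op 6: note_off(71): free voice 0 | voices=[- 77 68 87]
Op 7: note_on(81): voice 0 is free -> assigned | voices=[81 77 68 87]
Op 8: note_off(68): free voice 2 | voices=[81 77 - 87]
Op 9: note_on(67): voice 2 is free -> assigned | voices=[81 77 67 87]
Op 10: note_on(73): all voices busy, STEAL voice 1 (pitch 77, oldest) -> assign | voices=[81 73 67 87]
Op 11: note_on(84): all voices busy, STEAL voice 3 (pitch 87, oldest) -> assign | voices=[81 73 67 84]

Answer: 0 2 3 2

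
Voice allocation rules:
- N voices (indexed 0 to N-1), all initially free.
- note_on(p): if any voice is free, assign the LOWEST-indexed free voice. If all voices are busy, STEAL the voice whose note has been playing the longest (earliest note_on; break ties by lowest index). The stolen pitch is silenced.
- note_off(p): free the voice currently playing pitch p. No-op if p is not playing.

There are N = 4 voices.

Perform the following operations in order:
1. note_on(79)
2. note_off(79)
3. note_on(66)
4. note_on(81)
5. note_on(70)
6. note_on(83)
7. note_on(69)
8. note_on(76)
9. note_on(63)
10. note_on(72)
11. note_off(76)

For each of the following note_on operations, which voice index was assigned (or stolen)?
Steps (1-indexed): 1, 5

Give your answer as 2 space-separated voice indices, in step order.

Op 1: note_on(79): voice 0 is free -> assigned | voices=[79 - - -]
Op 2: note_off(79): free voice 0 | voices=[- - - -]
Op 3: note_on(66): voice 0 is free -> assigned | voices=[66 - - -]
Op 4: note_on(81): voice 1 is free -> assigned | voices=[66 81 - -]
Op 5: note_on(70): voice 2 is free -> assigned | voices=[66 81 70 -]
Op 6: note_on(83): voice 3 is free -> assigned | voices=[66 81 70 83]
Op 7: note_on(69): all voices busy, STEAL voice 0 (pitch 66, oldest) -> assign | voices=[69 81 70 83]
Op 8: note_on(76): all voices busy, STEAL voice 1 (pitch 81, oldest) -> assign | voices=[69 76 70 83]
Op 9: note_on(63): all voices busy, STEAL voice 2 (pitch 70, oldest) -> assign | voices=[69 76 63 83]
Op 10: note_on(72): all voices busy, STEAL voice 3 (pitch 83, oldest) -> assign | voices=[69 76 63 72]
Op 11: note_off(76): free voice 1 | voices=[69 - 63 72]

Answer: 0 2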